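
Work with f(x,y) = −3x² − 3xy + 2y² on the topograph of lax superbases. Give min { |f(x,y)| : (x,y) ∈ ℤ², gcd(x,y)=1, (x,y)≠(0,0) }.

descent: ρ → (2,3,-3)  [lands on river]
river: ρ → (-3,3,2)
river: ρ → (2,5,-1)
river: ρ → (-1,5,2)
closes: descent 1, river 4
min |a| on river = 1

1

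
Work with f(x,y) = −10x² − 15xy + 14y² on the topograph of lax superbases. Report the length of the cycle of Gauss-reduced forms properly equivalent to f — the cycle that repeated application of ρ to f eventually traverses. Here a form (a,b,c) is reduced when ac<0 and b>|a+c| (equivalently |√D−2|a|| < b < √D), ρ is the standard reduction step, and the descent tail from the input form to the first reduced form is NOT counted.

D = 785, ⌊√D⌋ = 28
descent: ρ → (14,15,-10)  [lands on river]
river: ρ → (-10,25,4)
river: ρ → (4,23,-16)
river: ρ → (-16,9,11)
river: ρ → (11,13,-14)
river: ρ → (-14,15,10)
river: ρ → (10,25,-4)
river: ρ → (-4,23,16)
river: ρ → (16,9,-11)
river: ρ → (-11,13,14)
ρ-cycle length = 10 (tail of 1 descent step not counted)

10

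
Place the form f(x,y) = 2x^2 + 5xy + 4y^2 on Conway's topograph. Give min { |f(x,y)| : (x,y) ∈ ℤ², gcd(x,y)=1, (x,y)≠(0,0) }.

translate: b→1 (≡5 mod 4), so (2,5,4)→(2,1,1)
flip: (2,1,1)→(1,-1,2)
translate: b→1 (≡-1 mod 2), so (1,-1,2)→(1,1,2)
reduced (well bottom): (1,1,2) with a≤c, −a<b≤a
well minimum = a = 1

1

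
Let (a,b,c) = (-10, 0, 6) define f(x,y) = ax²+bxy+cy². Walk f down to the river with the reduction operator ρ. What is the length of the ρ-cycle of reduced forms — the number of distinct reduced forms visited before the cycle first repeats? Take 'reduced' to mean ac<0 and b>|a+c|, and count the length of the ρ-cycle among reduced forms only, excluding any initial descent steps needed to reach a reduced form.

D = 240, ⌊√D⌋ = 15
descent: ρ → (6,12,-4)  [lands on river]
river: ρ → (-4,12,6)
ρ-cycle length = 2 (tail of 1 descent step not counted)

2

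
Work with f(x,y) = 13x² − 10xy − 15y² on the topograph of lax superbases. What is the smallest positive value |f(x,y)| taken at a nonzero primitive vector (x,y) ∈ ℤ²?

descent: ρ → (-15,10,13)  [lands on river]
river: ρ → (13,16,-12)
river: ρ → (-12,8,17)
river: ρ → (17,26,-3)
river: ρ → (-3,28,8)
river: ρ → (8,20,-15)
closes: descent 1, river 6
min |a| on river = 3

3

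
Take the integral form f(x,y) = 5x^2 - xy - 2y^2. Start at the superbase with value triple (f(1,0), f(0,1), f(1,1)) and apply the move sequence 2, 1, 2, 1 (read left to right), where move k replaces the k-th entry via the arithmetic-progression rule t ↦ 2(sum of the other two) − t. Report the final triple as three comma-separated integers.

start (5,-2,2) = (f(1,0),f(0,1),f(1,1))
replace slot 2: 2·(5+2) − (-2) = 16 → (5,16,2)
replace slot 1: 2·(16+2) − 5 = 31 → (31,16,2)
replace slot 2: 2·(31+2) − 16 = 50 → (31,50,2)
replace slot 1: 2·(50+2) − 31 = 73 → (73,50,2)

73,50,2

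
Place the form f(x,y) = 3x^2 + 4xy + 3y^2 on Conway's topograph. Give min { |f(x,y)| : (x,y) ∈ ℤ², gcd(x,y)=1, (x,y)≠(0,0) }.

translate: b→-2 (≡4 mod 6), so (3,4,3)→(3,-2,2)
flip: (3,-2,2)→(2,2,3)
reduced (well bottom): (2,2,3) with a≤c, −a<b≤a
well minimum = a = 2

2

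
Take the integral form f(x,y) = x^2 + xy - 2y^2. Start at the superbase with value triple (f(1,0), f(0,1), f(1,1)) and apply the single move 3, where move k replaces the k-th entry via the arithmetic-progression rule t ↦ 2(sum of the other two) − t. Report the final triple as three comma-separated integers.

start (1,-2,0) = (f(1,0),f(0,1),f(1,1))
replace slot 3: 2·(1+(-2)) − 0 = -2 → (1,-2,-2)

1,-2,-2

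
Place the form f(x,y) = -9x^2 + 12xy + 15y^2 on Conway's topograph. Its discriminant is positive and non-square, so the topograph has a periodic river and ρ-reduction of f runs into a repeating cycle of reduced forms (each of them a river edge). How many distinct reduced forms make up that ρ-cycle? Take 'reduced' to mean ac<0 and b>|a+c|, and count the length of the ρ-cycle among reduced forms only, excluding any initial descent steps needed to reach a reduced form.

D = 684, ⌊√D⌋ = 26
river: ρ → (15,18,-6)
river: ρ → (-6,18,15)
river: ρ → (15,12,-9)
river: ρ → (-9,24,3)
river: ρ → (3,24,-9)
river: ρ → (-9,12,15)
ρ-cycle length = 6 (tail of 0 descent steps not counted)

6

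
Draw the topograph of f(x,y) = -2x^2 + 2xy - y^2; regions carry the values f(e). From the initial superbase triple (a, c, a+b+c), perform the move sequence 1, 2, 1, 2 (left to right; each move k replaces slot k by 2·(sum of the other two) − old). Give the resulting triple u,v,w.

start (-2,-1,-1) = (f(1,0),f(0,1),f(1,1))
replace slot 1: 2·((-1)+(-1)) − (-2) = -2 → (-2,-1,-1)
replace slot 2: 2·((-2)+(-1)) − (-1) = -5 → (-2,-5,-1)
replace slot 1: 2·((-5)+(-1)) − (-2) = -10 → (-10,-5,-1)
replace slot 2: 2·((-10)+(-1)) − (-5) = -17 → (-10,-17,-1)

-10,-17,-1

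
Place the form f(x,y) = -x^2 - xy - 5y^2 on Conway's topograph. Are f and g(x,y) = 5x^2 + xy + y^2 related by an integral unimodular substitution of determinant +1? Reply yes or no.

D₁ = -19, D₂ = -19
f is negative-definite; reduce −f:
−f: reduced (well bottom): (1,1,5) with a≤c, −a<b≤a
flip sign back: reduced form of f is (-1,-1,-5)
g: flip: (5,1,1)→(1,-1,5)
g: translate: b→1 (≡-1 mod 2), so (1,-1,5)→(1,1,5)
g: reduced (well bottom): (1,1,5) with a≤c, −a<b≤a
reduced forms (-1, -1, -5) vs (1, 1, 5) ⇒ inequivalent

no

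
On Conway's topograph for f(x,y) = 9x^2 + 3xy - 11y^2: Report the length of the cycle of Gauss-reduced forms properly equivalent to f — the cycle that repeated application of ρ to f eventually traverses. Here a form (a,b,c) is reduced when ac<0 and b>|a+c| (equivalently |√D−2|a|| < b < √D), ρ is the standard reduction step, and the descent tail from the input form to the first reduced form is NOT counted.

D = 405, ⌊√D⌋ = 20
river: ρ → (-11,19,1)
river: ρ → (1,19,-11)
river: ρ → (-11,3,9)
river: ρ → (9,15,-5)
river: ρ → (-5,15,9)
river: ρ → (9,3,-11)
ρ-cycle length = 6 (tail of 0 descent steps not counted)

6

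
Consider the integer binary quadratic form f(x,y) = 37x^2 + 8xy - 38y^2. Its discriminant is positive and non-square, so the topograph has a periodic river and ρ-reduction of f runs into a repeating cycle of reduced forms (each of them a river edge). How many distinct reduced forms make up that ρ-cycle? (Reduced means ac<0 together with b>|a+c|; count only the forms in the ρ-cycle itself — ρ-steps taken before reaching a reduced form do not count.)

D = 5688, ⌊√D⌋ = 75
river: ρ → (-38,68,7)
river: ρ → (7,72,-18)
river: ρ → (-18,72,7)
river: ρ → (7,68,-38)
river: ρ → (-38,8,37)
river: ρ → (37,66,-9)
river: ρ → (-9,60,58)
river: ρ → (58,56,-11)
river: ρ → (-11,54,63)
river: ρ → (63,72,-2)
river: ρ → (-2,72,63)
river: ρ → (63,54,-11)
river: ρ → (-11,56,58)
river: ρ → (58,60,-9)
river: ρ → (-9,66,37)
river: ρ → (37,8,-38)
ρ-cycle length = 16 (tail of 0 descent steps not counted)

16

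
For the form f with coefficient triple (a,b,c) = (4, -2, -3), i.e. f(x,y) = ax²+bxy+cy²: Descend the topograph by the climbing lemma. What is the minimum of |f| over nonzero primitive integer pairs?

descent: ρ → (-3,2,4)  [lands on river]
river: ρ → (4,6,-1)
river: ρ → (-1,6,4)
river: ρ → (4,2,-3)
river: ρ → (-3,4,3)
river: ρ → (3,2,-4)
river: ρ → (-4,6,1)
river: ρ → (1,6,-4)
river: ρ → (-4,2,3)
river: ρ → (3,4,-3)
closes: descent 1, river 10
min |a| on river = 1

1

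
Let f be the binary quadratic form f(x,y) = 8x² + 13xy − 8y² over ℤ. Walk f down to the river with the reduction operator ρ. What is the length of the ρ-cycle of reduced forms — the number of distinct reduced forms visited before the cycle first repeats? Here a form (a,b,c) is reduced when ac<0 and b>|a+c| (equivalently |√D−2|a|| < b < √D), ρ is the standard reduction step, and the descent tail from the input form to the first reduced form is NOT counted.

D = 425, ⌊√D⌋ = 20
river: ρ → (-8,19,2)
river: ρ → (2,17,-17)
river: ρ → (-17,17,2)
river: ρ → (2,19,-8)
river: ρ → (-8,13,8)
river: ρ → (8,19,-2)
river: ρ → (-2,17,17)
river: ρ → (17,17,-2)
river: ρ → (-2,19,8)
river: ρ → (8,13,-8)
ρ-cycle length = 10 (tail of 0 descent steps not counted)

10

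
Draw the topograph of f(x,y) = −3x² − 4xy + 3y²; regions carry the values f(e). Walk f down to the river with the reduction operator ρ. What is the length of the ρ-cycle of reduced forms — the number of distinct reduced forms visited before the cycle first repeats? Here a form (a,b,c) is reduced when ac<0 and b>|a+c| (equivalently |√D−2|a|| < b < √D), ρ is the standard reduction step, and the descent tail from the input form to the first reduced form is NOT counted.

D = 52, ⌊√D⌋ = 7
descent: ρ → (3,4,-3)  [lands on river]
river: ρ → (-3,2,4)
river: ρ → (4,6,-1)
river: ρ → (-1,6,4)
river: ρ → (4,2,-3)
river: ρ → (-3,4,3)
river: ρ → (3,2,-4)
river: ρ → (-4,6,1)
river: ρ → (1,6,-4)
river: ρ → (-4,2,3)
ρ-cycle length = 10 (tail of 1 descent step not counted)

10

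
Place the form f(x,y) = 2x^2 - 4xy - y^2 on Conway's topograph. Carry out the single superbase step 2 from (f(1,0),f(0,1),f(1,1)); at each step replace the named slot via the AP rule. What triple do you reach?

start (2,-1,-3) = (f(1,0),f(0,1),f(1,1))
replace slot 2: 2·(2+(-3)) − (-1) = -1 → (2,-1,-3)

2,-1,-3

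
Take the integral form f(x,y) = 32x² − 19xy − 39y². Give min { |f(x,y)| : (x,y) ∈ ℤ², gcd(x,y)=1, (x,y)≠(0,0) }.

descent: ρ → (-39,19,32)  [lands on river]
river: ρ → (32,45,-26)
river: ρ → (-26,59,18)
river: ρ → (18,49,-41)
river: ρ → (-41,33,26)
river: ρ → (26,71,-3)
river: ρ → (-3,73,2)
river: ρ → (2,71,-39)
river: ρ → (-39,7,34)
river: ρ → (34,61,-12)
river: ρ → (-12,59,39)
river: ρ → (39,19,-32)
river: ρ → (-32,45,26)
river: ρ → (26,59,-18)
river: ρ → (-18,49,41)
river: ρ → (41,33,-26)
river: ρ → (-26,71,3)
river: ρ → (3,73,-2)
river: ρ → (-2,71,39)
river: ρ → (39,7,-34)
river: ρ → (-34,61,12)
river: ρ → (12,59,-39)
closes: descent 1, river 22
min |a| on river = 2

2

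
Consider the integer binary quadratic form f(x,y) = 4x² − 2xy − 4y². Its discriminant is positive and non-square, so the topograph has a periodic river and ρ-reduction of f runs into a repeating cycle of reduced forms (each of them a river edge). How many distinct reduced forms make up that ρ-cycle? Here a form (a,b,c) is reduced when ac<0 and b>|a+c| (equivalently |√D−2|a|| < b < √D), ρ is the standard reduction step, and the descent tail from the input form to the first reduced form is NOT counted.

D = 68, ⌊√D⌋ = 8
descent: ρ → (-4,2,4)  [lands on river]
river: ρ → (4,6,-2)
river: ρ → (-2,6,4)
river: ρ → (4,2,-4)
river: ρ → (-4,6,2)
river: ρ → (2,6,-4)
ρ-cycle length = 6 (tail of 1 descent step not counted)

6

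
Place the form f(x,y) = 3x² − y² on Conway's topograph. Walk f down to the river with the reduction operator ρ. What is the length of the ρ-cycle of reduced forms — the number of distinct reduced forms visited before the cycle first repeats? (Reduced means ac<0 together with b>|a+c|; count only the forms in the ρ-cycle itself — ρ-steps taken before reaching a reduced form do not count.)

D = 12, ⌊√D⌋ = 3
descent: ρ → (-1,2,2)  [lands on river]
river: ρ → (2,2,-1)
ρ-cycle length = 2 (tail of 1 descent step not counted)

2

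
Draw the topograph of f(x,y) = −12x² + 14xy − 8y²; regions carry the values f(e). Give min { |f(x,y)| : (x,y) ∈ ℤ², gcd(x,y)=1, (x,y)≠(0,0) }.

translate: b→10 (≡-14 mod 24), so (12,-14,8)→(12,10,6)
flip: (12,10,6)→(6,-10,12)
translate: b→2 (≡-10 mod 12), so (6,-10,12)→(6,2,8)
reduced (well bottom): (6,2,8) with a≤c, −a<b≤a
well minimum |f| = |-6| = 6 (negative-definite)

6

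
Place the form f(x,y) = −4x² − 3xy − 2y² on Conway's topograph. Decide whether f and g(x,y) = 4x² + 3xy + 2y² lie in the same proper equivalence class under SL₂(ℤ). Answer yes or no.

D₁ = -23, D₂ = -23
f is negative-definite; reduce −f:
−f: flip: (4,3,2)→(2,-3,4)
−f: translate: b→1 (≡-3 mod 4), so (2,-3,4)→(2,1,3)
−f: reduced (well bottom): (2,1,3) with a≤c, −a<b≤a
flip sign back: reduced form of f is (-2,-1,-3)
g: flip: (4,3,2)→(2,-3,4)
g: translate: b→1 (≡-3 mod 4), so (2,-3,4)→(2,1,3)
g: reduced (well bottom): (2,1,3) with a≤c, −a<b≤a
reduced forms (-2, -1, -3) vs (2, 1, 3) ⇒ inequivalent

no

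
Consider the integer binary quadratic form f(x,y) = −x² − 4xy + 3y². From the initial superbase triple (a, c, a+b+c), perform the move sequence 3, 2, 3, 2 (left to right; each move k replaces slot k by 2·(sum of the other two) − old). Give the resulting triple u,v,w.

start (-1,3,-2) = (f(1,0),f(0,1),f(1,1))
replace slot 3: 2·((-1)+3) − (-2) = 6 → (-1,3,6)
replace slot 2: 2·((-1)+6) − 3 = 7 → (-1,7,6)
replace slot 3: 2·((-1)+7) − 6 = 6 → (-1,7,6)
replace slot 2: 2·((-1)+6) − 7 = 3 → (-1,3,6)

-1,3,6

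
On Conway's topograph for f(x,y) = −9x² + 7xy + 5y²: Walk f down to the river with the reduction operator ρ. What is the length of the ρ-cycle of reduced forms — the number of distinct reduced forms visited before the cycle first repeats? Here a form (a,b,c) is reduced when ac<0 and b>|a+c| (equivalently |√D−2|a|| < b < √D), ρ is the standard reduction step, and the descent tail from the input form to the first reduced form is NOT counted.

D = 229, ⌊√D⌋ = 15
river: ρ → (5,13,-3)
river: ρ → (-3,11,9)
river: ρ → (9,7,-5)
river: ρ → (-5,13,3)
river: ρ → (3,11,-9)
river: ρ → (-9,7,5)
ρ-cycle length = 6 (tail of 0 descent steps not counted)

6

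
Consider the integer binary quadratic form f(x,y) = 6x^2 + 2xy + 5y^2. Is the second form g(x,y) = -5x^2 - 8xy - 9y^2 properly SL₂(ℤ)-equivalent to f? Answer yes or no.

D₁ = -116, D₂ = -116
f: flip: (6,2,5)→(5,-2,6)
f: reduced (well bottom): (5,-2,6) with a≤c, −a<b≤a
g is negative-definite; reduce −g:
−g: translate: b→-2 (≡8 mod 10), so (5,8,9)→(5,-2,6)
−g: reduced (well bottom): (5,-2,6) with a≤c, −a<b≤a
flip sign back: reduced form of g is (-5,2,-6)
reduced forms (5, -2, 6) vs (-5, 2, -6) ⇒ inequivalent

no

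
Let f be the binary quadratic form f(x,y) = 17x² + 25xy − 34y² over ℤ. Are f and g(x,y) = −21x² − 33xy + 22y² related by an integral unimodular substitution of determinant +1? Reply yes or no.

D₁ = 2937, D₂ = 2937
river cycle of f (length 22): (-34, 43, 8), (8, 53, -4), (-4, 51, 21), (21, 33, -22), (-22, 11, 32), (32, 53, -1), (-1, 53, 32), (32, 11, -22), (-22, 33, 21), (21, 51, -4), … (12 more)
river cycle of g (length 22): (22, 33, -21), (-21, 51, 4), (4, 53, -8), (-8, 43, 34), (34, 25, -17), (-17, 43, 16), (16, 53, -2), (-2, 51, 42), (42, 33, -11), (-11, 33, 42), … (12 more)
cycles differ ⇒ inequivalent

no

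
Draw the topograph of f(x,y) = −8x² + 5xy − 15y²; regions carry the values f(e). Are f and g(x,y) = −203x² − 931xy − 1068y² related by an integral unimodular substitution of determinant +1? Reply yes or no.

D₁ = -455, D₂ = -455
f is negative-definite; reduce −f:
−f: reduced (well bottom): (8,-5,15) with a≤c, −a<b≤a
flip sign back: reduced form of f is (-8,5,-15)
g is negative-definite; reduce −g:
−g: translate: b→119 (≡931 mod 406), so (203,931,1068)→(203,119,18)
−g: flip: (203,119,18)→(18,-119,203)
−g: translate: b→-11 (≡-119 mod 36), so (18,-119,203)→(18,-11,8)
−g: flip: (18,-11,8)→(8,11,18)
−g: translate: b→-5 (≡11 mod 16), so (8,11,18)→(8,-5,15)
−g: reduced (well bottom): (8,-5,15) with a≤c, −a<b≤a
flip sign back: reduced form of g is (-8,5,-15)
reduced forms (-8, 5, -15) vs (-8, 5, -15) ⇒ equivalent

yes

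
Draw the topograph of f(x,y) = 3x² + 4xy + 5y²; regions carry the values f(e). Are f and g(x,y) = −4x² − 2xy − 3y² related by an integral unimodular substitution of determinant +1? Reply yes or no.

D₁ = -44, D₂ = -44
f: translate: b→-2 (≡4 mod 6), so (3,4,5)→(3,-2,4)
f: reduced (well bottom): (3,-2,4) with a≤c, −a<b≤a
g is negative-definite; reduce −g:
−g: flip: (4,2,3)→(3,-2,4)
−g: reduced (well bottom): (3,-2,4) with a≤c, −a<b≤a
flip sign back: reduced form of g is (-3,2,-4)
reduced forms (3, -2, 4) vs (-3, 2, -4) ⇒ inequivalent

no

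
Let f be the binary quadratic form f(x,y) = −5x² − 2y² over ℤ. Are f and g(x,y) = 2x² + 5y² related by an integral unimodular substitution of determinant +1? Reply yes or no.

D₁ = -40, D₂ = -40
f is negative-definite; reduce −f:
−f: flip: (5,0,2)→(2,0,5)
−f: reduced (well bottom): (2,0,5) with a≤c, −a<b≤a
flip sign back: reduced form of f is (-2,0,-5)
g: reduced (well bottom): (2,0,5) with a≤c, −a<b≤a
reduced forms (-2, 0, -5) vs (2, 0, 5) ⇒ inequivalent

no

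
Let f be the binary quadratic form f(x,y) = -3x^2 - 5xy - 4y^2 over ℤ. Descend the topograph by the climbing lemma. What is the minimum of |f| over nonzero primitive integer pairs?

translate: b→-1 (≡5 mod 6), so (3,5,4)→(3,-1,2)
flip: (3,-1,2)→(2,1,3)
reduced (well bottom): (2,1,3) with a≤c, −a<b≤a
well minimum |f| = |-2| = 2 (negative-definite)

2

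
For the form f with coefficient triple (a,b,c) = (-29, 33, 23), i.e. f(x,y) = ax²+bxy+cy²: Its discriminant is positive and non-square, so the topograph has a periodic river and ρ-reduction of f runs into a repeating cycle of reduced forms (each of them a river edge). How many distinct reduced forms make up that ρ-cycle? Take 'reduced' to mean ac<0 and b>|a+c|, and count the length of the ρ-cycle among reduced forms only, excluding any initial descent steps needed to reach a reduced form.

D = 3757, ⌊√D⌋ = 61
river: ρ → (23,59,-3)
river: ρ → (-3,61,3)
river: ρ → (3,59,-23)
river: ρ → (-23,33,29)
river: ρ → (29,25,-27)
river: ρ → (-27,29,27)
river: ρ → (27,25,-29)
river: ρ → (-29,33,23)
ρ-cycle length = 8 (tail of 0 descent steps not counted)

8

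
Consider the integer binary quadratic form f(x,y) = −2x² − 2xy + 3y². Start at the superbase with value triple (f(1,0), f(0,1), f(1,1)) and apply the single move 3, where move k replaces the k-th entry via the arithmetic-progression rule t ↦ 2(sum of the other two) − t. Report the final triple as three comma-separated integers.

start (-2,3,-1) = (f(1,0),f(0,1),f(1,1))
replace slot 3: 2·((-2)+3) − (-1) = 3 → (-2,3,3)

-2,3,3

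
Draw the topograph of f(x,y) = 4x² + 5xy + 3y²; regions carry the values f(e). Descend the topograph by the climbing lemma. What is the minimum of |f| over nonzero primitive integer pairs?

translate: b→-3 (≡5 mod 8), so (4,5,3)→(4,-3,2)
flip: (4,-3,2)→(2,3,4)
translate: b→-1 (≡3 mod 4), so (2,3,4)→(2,-1,3)
reduced (well bottom): (2,-1,3) with a≤c, −a<b≤a
well minimum = a = 2

2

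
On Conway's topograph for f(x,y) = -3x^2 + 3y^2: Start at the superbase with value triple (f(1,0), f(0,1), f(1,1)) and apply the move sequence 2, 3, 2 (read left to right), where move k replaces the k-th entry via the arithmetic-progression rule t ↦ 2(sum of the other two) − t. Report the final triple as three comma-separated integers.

start (-3,3,0) = (f(1,0),f(0,1),f(1,1))
replace slot 2: 2·((-3)+0) − 3 = -9 → (-3,-9,0)
replace slot 3: 2·((-3)+(-9)) − 0 = -24 → (-3,-9,-24)
replace slot 2: 2·((-3)+(-24)) − (-9) = -45 → (-3,-45,-24)

-3,-45,-24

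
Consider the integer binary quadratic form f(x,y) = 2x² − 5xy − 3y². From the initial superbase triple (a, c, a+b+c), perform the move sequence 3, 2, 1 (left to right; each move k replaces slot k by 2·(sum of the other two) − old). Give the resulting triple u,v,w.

start (2,-3,-6) = (f(1,0),f(0,1),f(1,1))
replace slot 3: 2·(2+(-3)) − (-6) = 4 → (2,-3,4)
replace slot 2: 2·(2+4) − (-3) = 15 → (2,15,4)
replace slot 1: 2·(15+4) − 2 = 36 → (36,15,4)

36,15,4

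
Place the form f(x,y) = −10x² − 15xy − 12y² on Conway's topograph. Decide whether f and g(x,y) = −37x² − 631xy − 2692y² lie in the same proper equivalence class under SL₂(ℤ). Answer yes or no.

D₁ = -255, D₂ = -255
f is negative-definite; reduce −f:
−f: translate: b→-5 (≡15 mod 20), so (10,15,12)→(10,-5,7)
−f: flip: (10,-5,7)→(7,5,10)
−f: reduced (well bottom): (7,5,10) with a≤c, −a<b≤a
flip sign back: reduced form of f is (-7,-5,-10)
g is negative-definite; reduce −g:
−g: translate: b→-35 (≡631 mod 74), so (37,631,2692)→(37,-35,10)
−g: flip: (37,-35,10)→(10,35,37)
−g: translate: b→-5 (≡35 mod 20), so (10,35,37)→(10,-5,7)
−g: flip: (10,-5,7)→(7,5,10)
−g: reduced (well bottom): (7,5,10) with a≤c, −a<b≤a
flip sign back: reduced form of g is (-7,-5,-10)
reduced forms (-7, -5, -10) vs (-7, -5, -10) ⇒ equivalent

yes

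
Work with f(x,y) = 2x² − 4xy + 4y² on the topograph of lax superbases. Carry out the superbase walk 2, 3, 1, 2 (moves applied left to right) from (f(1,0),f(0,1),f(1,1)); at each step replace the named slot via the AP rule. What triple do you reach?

start (2,4,2) = (f(1,0),f(0,1),f(1,1))
replace slot 2: 2·(2+2) − 4 = 4 → (2,4,2)
replace slot 3: 2·(2+4) − 2 = 10 → (2,4,10)
replace slot 1: 2·(4+10) − 2 = 26 → (26,4,10)
replace slot 2: 2·(26+10) − 4 = 68 → (26,68,10)

26,68,10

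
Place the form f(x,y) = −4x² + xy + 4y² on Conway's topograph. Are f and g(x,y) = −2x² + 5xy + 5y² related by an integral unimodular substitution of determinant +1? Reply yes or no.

D₁ = 65, D₂ = 65
river cycle of f (length 6): (4, 7, -1), (-1, 7, 4), (4, 1, -4), (-4, 7, 1), (1, 7, -4), (-4, 1, 4)
river cycle of g (length 6): (5, 5, -2), (-2, 7, 2), (2, 5, -5), (-5, 5, 2), (2, 7, -2), (-2, 5, 5)
cycles differ ⇒ inequivalent

no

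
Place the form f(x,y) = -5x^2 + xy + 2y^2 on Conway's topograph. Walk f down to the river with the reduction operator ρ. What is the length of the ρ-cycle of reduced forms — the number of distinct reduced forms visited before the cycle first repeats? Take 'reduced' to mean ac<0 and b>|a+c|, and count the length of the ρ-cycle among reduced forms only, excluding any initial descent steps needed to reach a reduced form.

D = 41, ⌊√D⌋ = 6
descent: ρ → (2,3,-4)  [lands on river]
river: ρ → (-4,5,1)
river: ρ → (1,5,-4)
river: ρ → (-4,3,2)
river: ρ → (2,5,-2)
river: ρ → (-2,3,4)
river: ρ → (4,5,-1)
river: ρ → (-1,5,4)
river: ρ → (4,3,-2)
river: ρ → (-2,5,2)
ρ-cycle length = 10 (tail of 1 descent step not counted)

10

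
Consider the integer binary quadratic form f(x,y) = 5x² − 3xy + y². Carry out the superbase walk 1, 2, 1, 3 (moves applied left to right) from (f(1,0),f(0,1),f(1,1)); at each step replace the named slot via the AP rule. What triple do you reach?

start (5,1,3) = (f(1,0),f(0,1),f(1,1))
replace slot 1: 2·(1+3) − 5 = 3 → (3,1,3)
replace slot 2: 2·(3+3) − 1 = 11 → (3,11,3)
replace slot 1: 2·(11+3) − 3 = 25 → (25,11,3)
replace slot 3: 2·(25+11) − 3 = 69 → (25,11,69)

25,11,69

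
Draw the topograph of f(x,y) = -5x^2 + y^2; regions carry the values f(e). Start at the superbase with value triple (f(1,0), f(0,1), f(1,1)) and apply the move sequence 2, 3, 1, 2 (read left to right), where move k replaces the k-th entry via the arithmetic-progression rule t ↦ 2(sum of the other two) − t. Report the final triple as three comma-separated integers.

start (-5,1,-4) = (f(1,0),f(0,1),f(1,1))
replace slot 2: 2·((-5)+(-4)) − 1 = -19 → (-5,-19,-4)
replace slot 3: 2·((-5)+(-19)) − (-4) = -44 → (-5,-19,-44)
replace slot 1: 2·((-19)+(-44)) − (-5) = -121 → (-121,-19,-44)
replace slot 2: 2·((-121)+(-44)) − (-19) = -311 → (-121,-311,-44)

-121,-311,-44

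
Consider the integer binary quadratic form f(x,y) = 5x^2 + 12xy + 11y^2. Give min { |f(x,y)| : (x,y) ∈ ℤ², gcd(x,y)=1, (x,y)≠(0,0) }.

translate: b→2 (≡12 mod 10), so (5,12,11)→(5,2,4)
flip: (5,2,4)→(4,-2,5)
reduced (well bottom): (4,-2,5) with a≤c, −a<b≤a
well minimum = a = 4

4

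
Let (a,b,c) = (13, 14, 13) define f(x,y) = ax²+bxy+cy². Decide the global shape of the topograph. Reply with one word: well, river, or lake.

D = b²−4ac = 14² − 4·13·13 = -480
D < 0 ⇒ definite ⇒ every region one sign ⇒ single well

well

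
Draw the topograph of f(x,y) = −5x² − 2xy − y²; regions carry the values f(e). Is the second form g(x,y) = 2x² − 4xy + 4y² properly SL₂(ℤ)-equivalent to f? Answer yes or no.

D₁ = -16, D₂ = -16
f is negative-definite; reduce −f:
−f: flip: (5,2,1)→(1,-2,5)
−f: translate: b→0 (≡-2 mod 2), so (1,-2,5)→(1,0,4)
−f: reduced (well bottom): (1,0,4) with a≤c, −a<b≤a
flip sign back: reduced form of f is (-1,0,-4)
g: translate: b→0 (≡-4 mod 4), so (2,-4,4)→(2,0,2)
g: reduced (well bottom): (2,0,2) with a≤c, −a<b≤a
reduced forms (-1, 0, -4) vs (2, 0, 2) ⇒ inequivalent

no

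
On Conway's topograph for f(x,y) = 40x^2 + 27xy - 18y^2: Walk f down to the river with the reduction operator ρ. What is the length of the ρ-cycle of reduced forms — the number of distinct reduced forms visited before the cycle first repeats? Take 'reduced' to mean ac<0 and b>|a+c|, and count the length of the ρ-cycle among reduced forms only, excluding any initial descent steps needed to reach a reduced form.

D = 3609, ⌊√D⌋ = 60
river: ρ → (-18,45,22)
river: ρ → (22,43,-20)
river: ρ → (-20,37,28)
river: ρ → (28,19,-29)
river: ρ → (-29,39,18)
river: ρ → (18,33,-35)
river: ρ → (-35,37,16)
river: ρ → (16,59,-2)
river: ρ → (-2,57,45)
river: ρ → (45,33,-14)
river: ρ → (-14,51,18)
river: ρ → (18,57,-5)
river: ρ → (-5,53,40)
river: ρ → (40,27,-18)
ρ-cycle length = 14 (tail of 0 descent steps not counted)

14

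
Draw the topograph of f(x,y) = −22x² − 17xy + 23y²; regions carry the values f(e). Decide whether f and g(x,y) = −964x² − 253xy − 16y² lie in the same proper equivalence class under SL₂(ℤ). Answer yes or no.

D₁ = 2313, D₂ = 2313
river cycle of f (length 14): (23, 17, -22), (-22, 27, 18), (18, 45, -4), (-4, 43, 29), (29, 15, -18), (-18, 21, 26), (26, 31, -13), (-13, 47, 2), (2, 45, -36), (-36, 27, 11), … (4 more)
river cycle of g (length 14): (-16, 29, 23), (23, 17, -22), (-22, 27, 18), (18, 45, -4), (-4, 43, 29), (29, 15, -18), (-18, 21, 26), (26, 31, -13), (-13, 47, 2), (2, 45, -36), … (4 more)
cycles coincide ⇒ equivalent

yes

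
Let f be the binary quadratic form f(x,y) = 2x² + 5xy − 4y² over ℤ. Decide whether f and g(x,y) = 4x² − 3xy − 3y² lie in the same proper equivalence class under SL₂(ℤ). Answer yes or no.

D₁ = 57, D₂ = 57
river cycle of f (length 6): (-4, 3, 3), (3, 3, -4), (-4, 5, 2), (2, 7, -1), (-1, 7, 2), (2, 5, -4)
river cycle of g (length 6): (-3, 3, 4), (4, 5, -2), (-2, 7, 1), (1, 7, -2), (-2, 5, 4), (4, 3, -3)
cycles differ ⇒ inequivalent

no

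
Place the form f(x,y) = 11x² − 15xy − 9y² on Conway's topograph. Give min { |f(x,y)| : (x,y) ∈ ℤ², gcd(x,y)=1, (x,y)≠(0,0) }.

descent: ρ → (-9,15,11)  [lands on river]
river: ρ → (11,7,-13)
river: ρ → (-13,19,5)
river: ρ → (5,21,-9)
closes: descent 1, river 4
min |a| on river = 5

5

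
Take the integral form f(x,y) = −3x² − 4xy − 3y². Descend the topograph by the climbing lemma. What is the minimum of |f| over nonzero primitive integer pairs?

translate: b→-2 (≡4 mod 6), so (3,4,3)→(3,-2,2)
flip: (3,-2,2)→(2,2,3)
reduced (well bottom): (2,2,3) with a≤c, −a<b≤a
well minimum |f| = |-2| = 2 (negative-definite)

2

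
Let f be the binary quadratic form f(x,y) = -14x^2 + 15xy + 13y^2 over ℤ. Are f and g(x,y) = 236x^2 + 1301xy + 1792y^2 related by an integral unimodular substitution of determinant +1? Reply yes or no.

D₁ = 953, D₂ = 953
river cycle of f (length 38): (13, 11, -16), (-16, 21, 8), (8, 27, -7), (-7, 29, 4), (4, 27, -14), (-14, 29, 2), (2, 27, -28), (-28, 29, 1), (1, 29, -28), (-28, 27, 2), … (28 more)
river cycle of g (length 38): (13, 11, -16), (-16, 21, 8), (8, 27, -7), (-7, 29, 4), (4, 27, -14), (-14, 29, 2), (2, 27, -28), (-28, 29, 1), (1, 29, -28), (-28, 27, 2), … (28 more)
cycles coincide ⇒ equivalent

yes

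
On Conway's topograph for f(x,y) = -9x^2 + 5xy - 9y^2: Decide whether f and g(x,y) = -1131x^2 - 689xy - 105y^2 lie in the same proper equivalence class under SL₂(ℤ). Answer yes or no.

D₁ = -299, D₂ = -299
f is negative-definite; reduce −f:
−f: flip: (9,-5,9)→(9,5,9)
−f: reduced (well bottom): (9,5,9) with a≤c, −a<b≤a
flip sign back: reduced form of f is (-9,-5,-9)
g is negative-definite; reduce −g:
−g: flip: (1131,689,105)→(105,-689,1131)
−g: translate: b→-59 (≡-689 mod 210), so (105,-689,1131)→(105,-59,9)
−g: flip: (105,-59,9)→(9,59,105)
−g: translate: b→5 (≡59 mod 18), so (9,59,105)→(9,5,9)
−g: reduced (well bottom): (9,5,9) with a≤c, −a<b≤a
flip sign back: reduced form of g is (-9,-5,-9)
reduced forms (-9, -5, -9) vs (-9, -5, -9) ⇒ equivalent

yes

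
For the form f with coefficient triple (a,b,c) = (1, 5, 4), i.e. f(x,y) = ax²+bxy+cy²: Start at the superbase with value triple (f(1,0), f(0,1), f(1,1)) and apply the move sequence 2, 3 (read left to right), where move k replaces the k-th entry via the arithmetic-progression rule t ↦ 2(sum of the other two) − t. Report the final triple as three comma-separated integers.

start (1,4,10) = (f(1,0),f(0,1),f(1,1))
replace slot 2: 2·(1+10) − 4 = 18 → (1,18,10)
replace slot 3: 2·(1+18) − 10 = 28 → (1,18,28)

1,18,28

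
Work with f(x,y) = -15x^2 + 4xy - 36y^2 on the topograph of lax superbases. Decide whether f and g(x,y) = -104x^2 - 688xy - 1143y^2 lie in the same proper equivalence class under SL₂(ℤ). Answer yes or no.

D₁ = -2144, D₂ = -2144
f is negative-definite; reduce −f:
−f: reduced (well bottom): (15,-4,36) with a≤c, −a<b≤a
flip sign back: reduced form of f is (-15,4,-36)
g is negative-definite; reduce −g:
−g: translate: b→64 (≡688 mod 208), so (104,688,1143)→(104,64,15)
−g: flip: (104,64,15)→(15,-64,104)
−g: translate: b→-4 (≡-64 mod 30), so (15,-64,104)→(15,-4,36)
−g: reduced (well bottom): (15,-4,36) with a≤c, −a<b≤a
flip sign back: reduced form of g is (-15,4,-36)
reduced forms (-15, 4, -36) vs (-15, 4, -36) ⇒ equivalent

yes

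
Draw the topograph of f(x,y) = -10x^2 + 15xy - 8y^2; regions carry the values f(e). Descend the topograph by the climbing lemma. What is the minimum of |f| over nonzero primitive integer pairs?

translate: b→5 (≡-15 mod 20), so (10,-15,8)→(10,5,3)
flip: (10,5,3)→(3,-5,10)
translate: b→1 (≡-5 mod 6), so (3,-5,10)→(3,1,8)
reduced (well bottom): (3,1,8) with a≤c, −a<b≤a
well minimum |f| = |-3| = 3 (negative-definite)

3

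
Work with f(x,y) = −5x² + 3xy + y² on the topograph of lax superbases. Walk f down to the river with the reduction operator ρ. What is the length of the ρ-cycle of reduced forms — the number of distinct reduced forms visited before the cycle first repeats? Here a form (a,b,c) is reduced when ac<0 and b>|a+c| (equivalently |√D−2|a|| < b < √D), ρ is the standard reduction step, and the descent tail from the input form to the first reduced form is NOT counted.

D = 29, ⌊√D⌋ = 5
descent: ρ → (1,5,-1)  [lands on river]
river: ρ → (-1,5,1)
ρ-cycle length = 2 (tail of 1 descent step not counted)

2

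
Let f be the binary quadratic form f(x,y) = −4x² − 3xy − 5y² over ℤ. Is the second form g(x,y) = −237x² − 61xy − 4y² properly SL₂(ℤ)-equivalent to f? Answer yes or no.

D₁ = -71, D₂ = -71
f is negative-definite; reduce −f:
−f: reduced (well bottom): (4,3,5) with a≤c, −a<b≤a
flip sign back: reduced form of f is (-4,-3,-5)
g is negative-definite; reduce −g:
−g: flip: (237,61,4)→(4,-61,237)
−g: translate: b→3 (≡-61 mod 8), so (4,-61,237)→(4,3,5)
−g: reduced (well bottom): (4,3,5) with a≤c, −a<b≤a
flip sign back: reduced form of g is (-4,-3,-5)
reduced forms (-4, -3, -5) vs (-4, -3, -5) ⇒ equivalent

yes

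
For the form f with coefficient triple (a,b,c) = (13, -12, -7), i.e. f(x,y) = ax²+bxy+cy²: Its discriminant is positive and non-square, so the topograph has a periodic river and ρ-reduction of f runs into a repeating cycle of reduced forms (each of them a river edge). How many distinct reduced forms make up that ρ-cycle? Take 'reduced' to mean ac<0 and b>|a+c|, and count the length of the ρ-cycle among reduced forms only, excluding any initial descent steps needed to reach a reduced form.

D = 508, ⌊√D⌋ = 22
descent: ρ → (-7,12,13)  [lands on river]
river: ρ → (13,14,-6)
river: ρ → (-6,22,1)
river: ρ → (1,22,-6)
river: ρ → (-6,14,13)
river: ρ → (13,12,-7)
river: ρ → (-7,16,9)
river: ρ → (9,20,-3)
river: ρ → (-3,22,2)
river: ρ → (2,22,-3)
river: ρ → (-3,20,9)
river: ρ → (9,16,-7)
ρ-cycle length = 12 (tail of 1 descent step not counted)

12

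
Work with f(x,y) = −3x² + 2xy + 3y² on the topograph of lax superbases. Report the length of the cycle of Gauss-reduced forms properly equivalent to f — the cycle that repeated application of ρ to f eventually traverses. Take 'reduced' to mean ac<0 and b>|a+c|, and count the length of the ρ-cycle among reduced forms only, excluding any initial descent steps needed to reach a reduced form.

D = 40, ⌊√D⌋ = 6
river: ρ → (3,4,-2)
river: ρ → (-2,4,3)
river: ρ → (3,2,-3)
river: ρ → (-3,4,2)
river: ρ → (2,4,-3)
river: ρ → (-3,2,3)
ρ-cycle length = 6 (tail of 0 descent steps not counted)

6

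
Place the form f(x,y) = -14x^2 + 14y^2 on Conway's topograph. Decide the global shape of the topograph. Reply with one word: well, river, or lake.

D = b²−4ac = 0² − 4·(-14)·14 = 784
D = 28² is a perfect square ⇒ form factors over ℤ ⇒ lakes

lake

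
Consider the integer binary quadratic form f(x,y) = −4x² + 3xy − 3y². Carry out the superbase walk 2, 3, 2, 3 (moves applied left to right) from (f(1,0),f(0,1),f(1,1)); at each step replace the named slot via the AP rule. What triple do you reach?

start (-4,-3,-4) = (f(1,0),f(0,1),f(1,1))
replace slot 2: 2·((-4)+(-4)) − (-3) = -13 → (-4,-13,-4)
replace slot 3: 2·((-4)+(-13)) − (-4) = -30 → (-4,-13,-30)
replace slot 2: 2·((-4)+(-30)) − (-13) = -55 → (-4,-55,-30)
replace slot 3: 2·((-4)+(-55)) − (-30) = -88 → (-4,-55,-88)

-4,-55,-88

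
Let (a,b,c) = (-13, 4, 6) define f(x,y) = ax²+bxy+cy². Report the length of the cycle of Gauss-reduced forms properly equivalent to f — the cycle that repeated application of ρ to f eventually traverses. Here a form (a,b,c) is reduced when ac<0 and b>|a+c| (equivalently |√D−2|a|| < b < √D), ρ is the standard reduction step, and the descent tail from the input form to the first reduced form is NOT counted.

D = 328, ⌊√D⌋ = 18
descent: ρ → (6,8,-11)  [lands on river]
river: ρ → (-11,14,3)
river: ρ → (3,16,-6)
river: ρ → (-6,8,11)
river: ρ → (11,14,-3)
river: ρ → (-3,16,6)
ρ-cycle length = 6 (tail of 1 descent step not counted)

6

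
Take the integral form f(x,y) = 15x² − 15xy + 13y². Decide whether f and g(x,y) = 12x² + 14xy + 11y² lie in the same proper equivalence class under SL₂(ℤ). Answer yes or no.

D₁ = -555, D₂ = -332
discriminants differ ⇒ not SL₂(ℤ)-equivalent

no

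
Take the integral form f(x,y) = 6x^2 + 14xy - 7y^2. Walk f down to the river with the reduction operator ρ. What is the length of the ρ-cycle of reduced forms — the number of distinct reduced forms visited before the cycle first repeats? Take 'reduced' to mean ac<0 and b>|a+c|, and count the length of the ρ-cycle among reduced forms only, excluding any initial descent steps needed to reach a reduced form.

D = 364, ⌊√D⌋ = 19
river: ρ → (-7,14,6)
river: ρ → (6,10,-11)
river: ρ → (-11,12,5)
river: ρ → (5,18,-2)
river: ρ → (-2,18,5)
river: ρ → (5,12,-11)
river: ρ → (-11,10,6)
river: ρ → (6,14,-7)
ρ-cycle length = 8 (tail of 0 descent steps not counted)

8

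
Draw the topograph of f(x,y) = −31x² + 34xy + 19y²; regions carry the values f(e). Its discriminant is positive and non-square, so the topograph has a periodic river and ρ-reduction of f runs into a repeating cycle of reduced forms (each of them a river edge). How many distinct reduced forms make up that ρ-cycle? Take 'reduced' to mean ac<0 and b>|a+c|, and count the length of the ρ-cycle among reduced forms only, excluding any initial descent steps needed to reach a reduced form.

D = 3512, ⌊√D⌋ = 59
river: ρ → (19,42,-23)
river: ρ → (-23,50,11)
river: ρ → (11,38,-47)
river: ρ → (-47,56,2)
river: ρ → (2,56,-47)
river: ρ → (-47,38,11)
river: ρ → (11,50,-23)
river: ρ → (-23,42,19)
river: ρ → (19,34,-31)
river: ρ → (-31,28,22)
river: ρ → (22,16,-37)
river: ρ → (-37,58,1)
river: ρ → (1,58,-37)
river: ρ → (-37,16,22)
river: ρ → (22,28,-31)
river: ρ → (-31,34,19)
ρ-cycle length = 16 (tail of 0 descent steps not counted)

16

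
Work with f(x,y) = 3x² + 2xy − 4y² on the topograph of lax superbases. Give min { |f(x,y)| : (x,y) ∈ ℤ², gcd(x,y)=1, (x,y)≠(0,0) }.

river: ρ → (-4,6,1)
river: ρ → (1,6,-4)
river: ρ → (-4,2,3)
river: ρ → (3,4,-3)
river: ρ → (-3,2,4)
river: ρ → (4,6,-1)
river: ρ → (-1,6,4)
river: ρ → (4,2,-3)
river: ρ → (-3,4,3)
river: ρ → (3,2,-4)
closes: descent 0, river 10
min |a| on river = 1

1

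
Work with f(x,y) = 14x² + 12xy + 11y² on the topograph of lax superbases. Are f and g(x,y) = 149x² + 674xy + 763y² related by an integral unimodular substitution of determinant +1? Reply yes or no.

D₁ = -472, D₂ = -472
f: flip: (14,12,11)→(11,-12,14)
f: translate: b→10 (≡-12 mod 22), so (11,-12,14)→(11,10,13)
f: reduced (well bottom): (11,10,13) with a≤c, −a<b≤a
g: translate: b→78 (≡674 mod 298), so (149,674,763)→(149,78,11)
g: flip: (149,78,11)→(11,-78,149)
g: translate: b→10 (≡-78 mod 22), so (11,-78,149)→(11,10,13)
g: reduced (well bottom): (11,10,13) with a≤c, −a<b≤a
reduced forms (11, 10, 13) vs (11, 10, 13) ⇒ equivalent

yes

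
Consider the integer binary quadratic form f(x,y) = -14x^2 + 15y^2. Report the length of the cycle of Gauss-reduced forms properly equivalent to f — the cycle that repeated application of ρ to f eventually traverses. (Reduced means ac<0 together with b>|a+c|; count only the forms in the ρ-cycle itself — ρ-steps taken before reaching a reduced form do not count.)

D = 840, ⌊√D⌋ = 28
descent: ρ → (15,0,-14)
descent: ρ → (-14,28,1)  [lands on river]
river: ρ → (1,28,-14)
ρ-cycle length = 2 (tail of 2 descent steps not counted)

2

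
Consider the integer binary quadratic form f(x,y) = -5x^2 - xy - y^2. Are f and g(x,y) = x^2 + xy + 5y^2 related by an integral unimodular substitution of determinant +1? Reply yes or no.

D₁ = -19, D₂ = -19
f is negative-definite; reduce −f:
−f: flip: (5,1,1)→(1,-1,5)
−f: translate: b→1 (≡-1 mod 2), so (1,-1,5)→(1,1,5)
−f: reduced (well bottom): (1,1,5) with a≤c, −a<b≤a
flip sign back: reduced form of f is (-1,-1,-5)
g: reduced (well bottom): (1,1,5) with a≤c, −a<b≤a
reduced forms (-1, -1, -5) vs (1, 1, 5) ⇒ inequivalent

no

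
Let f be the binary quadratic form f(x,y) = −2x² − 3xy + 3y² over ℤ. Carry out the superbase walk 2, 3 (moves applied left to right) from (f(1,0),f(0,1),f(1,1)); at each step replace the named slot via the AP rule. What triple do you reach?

start (-2,3,-2) = (f(1,0),f(0,1),f(1,1))
replace slot 2: 2·((-2)+(-2)) − 3 = -11 → (-2,-11,-2)
replace slot 3: 2·((-2)+(-11)) − (-2) = -24 → (-2,-11,-24)

-2,-11,-24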